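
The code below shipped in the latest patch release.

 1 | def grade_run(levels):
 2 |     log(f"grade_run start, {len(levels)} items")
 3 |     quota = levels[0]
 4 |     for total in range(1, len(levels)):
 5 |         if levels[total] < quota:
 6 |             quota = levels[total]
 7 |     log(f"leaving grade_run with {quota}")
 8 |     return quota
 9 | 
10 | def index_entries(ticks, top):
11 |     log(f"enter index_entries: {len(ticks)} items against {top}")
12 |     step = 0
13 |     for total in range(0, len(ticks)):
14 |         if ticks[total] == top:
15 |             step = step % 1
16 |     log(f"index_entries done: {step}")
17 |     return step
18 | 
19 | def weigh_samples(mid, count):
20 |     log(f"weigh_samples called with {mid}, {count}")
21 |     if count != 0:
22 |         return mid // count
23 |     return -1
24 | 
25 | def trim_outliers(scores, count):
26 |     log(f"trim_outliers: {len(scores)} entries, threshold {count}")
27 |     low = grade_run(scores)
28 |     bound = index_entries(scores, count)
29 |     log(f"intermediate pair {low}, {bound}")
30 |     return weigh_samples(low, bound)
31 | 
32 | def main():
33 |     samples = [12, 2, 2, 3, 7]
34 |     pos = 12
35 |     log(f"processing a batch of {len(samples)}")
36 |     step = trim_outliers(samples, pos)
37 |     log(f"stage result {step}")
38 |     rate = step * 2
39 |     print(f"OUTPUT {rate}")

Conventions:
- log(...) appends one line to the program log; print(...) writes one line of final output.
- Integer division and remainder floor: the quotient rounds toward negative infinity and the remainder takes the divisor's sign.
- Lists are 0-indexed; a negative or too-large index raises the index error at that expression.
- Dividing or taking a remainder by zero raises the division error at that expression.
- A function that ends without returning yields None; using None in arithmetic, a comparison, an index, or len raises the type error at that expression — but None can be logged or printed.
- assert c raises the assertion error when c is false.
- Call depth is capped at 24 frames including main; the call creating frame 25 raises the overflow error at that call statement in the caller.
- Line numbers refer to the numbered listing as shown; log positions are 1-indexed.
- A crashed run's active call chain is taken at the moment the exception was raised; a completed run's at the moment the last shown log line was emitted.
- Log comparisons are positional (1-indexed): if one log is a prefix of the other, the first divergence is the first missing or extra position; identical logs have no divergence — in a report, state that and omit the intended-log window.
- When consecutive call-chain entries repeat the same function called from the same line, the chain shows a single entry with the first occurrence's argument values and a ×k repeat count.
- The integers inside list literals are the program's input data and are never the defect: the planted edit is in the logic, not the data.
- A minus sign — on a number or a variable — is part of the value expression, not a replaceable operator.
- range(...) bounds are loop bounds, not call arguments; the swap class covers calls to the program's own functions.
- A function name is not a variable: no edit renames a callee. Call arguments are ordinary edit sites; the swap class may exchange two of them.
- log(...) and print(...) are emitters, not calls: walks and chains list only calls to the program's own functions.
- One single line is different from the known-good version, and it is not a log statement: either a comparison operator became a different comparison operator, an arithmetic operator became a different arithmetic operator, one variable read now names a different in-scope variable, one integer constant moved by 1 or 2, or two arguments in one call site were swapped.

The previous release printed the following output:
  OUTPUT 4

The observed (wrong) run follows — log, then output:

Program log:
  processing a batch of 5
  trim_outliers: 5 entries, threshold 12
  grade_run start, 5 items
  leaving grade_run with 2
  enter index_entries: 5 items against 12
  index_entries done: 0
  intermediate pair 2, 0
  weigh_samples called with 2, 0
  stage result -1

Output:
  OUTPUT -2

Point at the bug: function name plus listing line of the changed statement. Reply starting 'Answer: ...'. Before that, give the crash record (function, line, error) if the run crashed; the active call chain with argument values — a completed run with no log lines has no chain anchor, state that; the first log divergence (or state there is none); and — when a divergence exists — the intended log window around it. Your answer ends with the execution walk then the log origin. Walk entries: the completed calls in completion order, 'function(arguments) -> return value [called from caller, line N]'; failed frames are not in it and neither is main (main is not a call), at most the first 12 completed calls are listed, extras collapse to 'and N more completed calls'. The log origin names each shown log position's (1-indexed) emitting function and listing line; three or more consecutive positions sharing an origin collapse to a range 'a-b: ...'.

Answer: the defect is in index_entries at line 15.
Key observation: The earliest visible damage is log position 6 — 'index_entries done: 0' rather than the intended 'index_entries done: 1'.
Call chain: main.
First divergence: position 6 — the shown line 'index_entries done: 0' should read 'index_entries done: 1'.
Intended log window:
  4: leaving grade_run with 2
  5: enter index_entries: 5 items against 12
  6: index_entries done: 1
  7: intermediate pair 2, 1
Execution walk:
  grade_run([12, 2, 2, 3, 7]) -> 2  [called from trim_outliers, line 27]
  index_entries([12, 2, 2, 3, 7], 12) -> 0  [called from trim_outliers, line 28]
  weigh_samples(2, 0) -> -1  [called from trim_outliers, line 30]
  trim_outliers([12, 2, 2, 3, 7], 12) -> -1  [called from main, line 36]
Log origin:
  1: logged in main at line 35
  2: logged in trim_outliers at line 26
  3: logged in grade_run at line 2
  4: logged in grade_run at line 7
  5: logged in index_entries at line 11
  6: logged in index_entries at line 16
  7: logged in trim_outliers at line 29
  8: logged in weigh_samples at line 20
  9: logged in main at line 37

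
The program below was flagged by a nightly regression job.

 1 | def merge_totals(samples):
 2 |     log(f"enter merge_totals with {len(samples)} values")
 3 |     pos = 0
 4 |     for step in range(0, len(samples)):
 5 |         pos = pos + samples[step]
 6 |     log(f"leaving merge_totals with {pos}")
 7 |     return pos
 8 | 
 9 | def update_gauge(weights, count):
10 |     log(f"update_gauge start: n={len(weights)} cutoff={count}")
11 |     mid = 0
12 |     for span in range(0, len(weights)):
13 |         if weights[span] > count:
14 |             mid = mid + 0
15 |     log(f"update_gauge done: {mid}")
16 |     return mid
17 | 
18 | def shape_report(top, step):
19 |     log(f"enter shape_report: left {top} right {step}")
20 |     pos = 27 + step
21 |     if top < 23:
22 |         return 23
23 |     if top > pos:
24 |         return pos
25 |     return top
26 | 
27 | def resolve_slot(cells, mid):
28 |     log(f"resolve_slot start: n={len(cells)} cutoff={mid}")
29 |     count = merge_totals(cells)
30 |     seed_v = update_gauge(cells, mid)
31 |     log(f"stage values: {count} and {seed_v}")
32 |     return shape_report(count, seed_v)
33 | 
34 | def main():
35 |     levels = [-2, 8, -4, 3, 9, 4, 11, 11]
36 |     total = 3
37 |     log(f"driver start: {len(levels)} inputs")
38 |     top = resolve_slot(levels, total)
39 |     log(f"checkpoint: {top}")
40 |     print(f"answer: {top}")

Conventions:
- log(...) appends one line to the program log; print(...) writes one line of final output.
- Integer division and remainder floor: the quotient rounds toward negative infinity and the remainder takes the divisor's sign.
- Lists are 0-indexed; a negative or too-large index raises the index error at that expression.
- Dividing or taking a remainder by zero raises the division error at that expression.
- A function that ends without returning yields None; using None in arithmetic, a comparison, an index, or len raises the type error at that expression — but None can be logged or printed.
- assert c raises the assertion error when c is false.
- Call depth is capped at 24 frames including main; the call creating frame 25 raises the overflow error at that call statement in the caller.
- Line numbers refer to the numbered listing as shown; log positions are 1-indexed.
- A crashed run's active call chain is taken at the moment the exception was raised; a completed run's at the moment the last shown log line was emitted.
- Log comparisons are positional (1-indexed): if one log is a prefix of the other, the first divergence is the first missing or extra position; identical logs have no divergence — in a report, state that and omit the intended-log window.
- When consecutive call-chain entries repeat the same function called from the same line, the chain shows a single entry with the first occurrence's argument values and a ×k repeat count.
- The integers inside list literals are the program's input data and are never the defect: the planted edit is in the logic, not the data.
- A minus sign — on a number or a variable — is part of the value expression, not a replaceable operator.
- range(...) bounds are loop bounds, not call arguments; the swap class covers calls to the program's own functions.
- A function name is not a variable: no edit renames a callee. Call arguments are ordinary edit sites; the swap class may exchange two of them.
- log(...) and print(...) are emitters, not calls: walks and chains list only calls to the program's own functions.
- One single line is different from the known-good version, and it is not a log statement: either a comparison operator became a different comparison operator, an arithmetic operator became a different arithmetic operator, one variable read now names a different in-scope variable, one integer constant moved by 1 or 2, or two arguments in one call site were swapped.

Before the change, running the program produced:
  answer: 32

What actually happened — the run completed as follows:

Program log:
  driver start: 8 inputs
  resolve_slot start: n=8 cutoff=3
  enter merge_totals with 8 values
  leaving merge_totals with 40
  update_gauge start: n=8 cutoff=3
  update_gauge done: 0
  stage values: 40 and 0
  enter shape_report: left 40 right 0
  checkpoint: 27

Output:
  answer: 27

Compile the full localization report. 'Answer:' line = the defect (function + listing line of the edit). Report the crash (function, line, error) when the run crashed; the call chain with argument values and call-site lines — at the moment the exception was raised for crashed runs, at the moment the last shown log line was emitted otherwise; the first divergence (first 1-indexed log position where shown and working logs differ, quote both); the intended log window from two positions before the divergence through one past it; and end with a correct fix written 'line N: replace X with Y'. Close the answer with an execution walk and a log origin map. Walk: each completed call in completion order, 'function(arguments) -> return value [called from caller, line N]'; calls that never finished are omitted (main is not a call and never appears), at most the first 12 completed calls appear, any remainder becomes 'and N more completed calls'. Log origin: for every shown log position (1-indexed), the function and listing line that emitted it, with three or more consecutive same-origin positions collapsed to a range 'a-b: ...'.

Answer: the defect is in update_gauge at line 14.
Key observation: Everything matches until log position 6, which reads 'update_gauge done: 0' in place of 'update_gauge done: 5'.
Call chain: main.
First divergence: position 6 — the shown line 'update_gauge done: 0' should read 'update_gauge done: 5'.
Intended log window:
  4: leaving merge_totals with 40
  5: update_gauge start: n=8 cutoff=3
  6: update_gauge done: 5
  7: stage values: 40 and 5
Execution walk:
  merge_totals([-2, 8, -4, 3, 9, 4, 11, 11]) -> 40  [called from resolve_slot, line 29]
  update_gauge([-2, 8, -4, 3, 9, 4, 11, 11], 3) -> 0  [called from resolve_slot, line 30]
  shape_report(40, 0) -> 27  [called from resolve_slot, line 32]
  resolve_slot([-2, 8, -4, 3, 9, 4, 11, 11], 3) -> 27  [called from main, line 38]
Log line origins:
  1: from main, line 37
  2: from resolve_slot, line 28
  3: from merge_totals, line 2
  4: from merge_totals, line 6
  5: from update_gauge, line 10
  6: from update_gauge, line 15
  7: from resolve_slot, line 31
  8: from shape_report, line 19
  9: from main, line 39
A correct fix: line 14: replace `0` with `1`.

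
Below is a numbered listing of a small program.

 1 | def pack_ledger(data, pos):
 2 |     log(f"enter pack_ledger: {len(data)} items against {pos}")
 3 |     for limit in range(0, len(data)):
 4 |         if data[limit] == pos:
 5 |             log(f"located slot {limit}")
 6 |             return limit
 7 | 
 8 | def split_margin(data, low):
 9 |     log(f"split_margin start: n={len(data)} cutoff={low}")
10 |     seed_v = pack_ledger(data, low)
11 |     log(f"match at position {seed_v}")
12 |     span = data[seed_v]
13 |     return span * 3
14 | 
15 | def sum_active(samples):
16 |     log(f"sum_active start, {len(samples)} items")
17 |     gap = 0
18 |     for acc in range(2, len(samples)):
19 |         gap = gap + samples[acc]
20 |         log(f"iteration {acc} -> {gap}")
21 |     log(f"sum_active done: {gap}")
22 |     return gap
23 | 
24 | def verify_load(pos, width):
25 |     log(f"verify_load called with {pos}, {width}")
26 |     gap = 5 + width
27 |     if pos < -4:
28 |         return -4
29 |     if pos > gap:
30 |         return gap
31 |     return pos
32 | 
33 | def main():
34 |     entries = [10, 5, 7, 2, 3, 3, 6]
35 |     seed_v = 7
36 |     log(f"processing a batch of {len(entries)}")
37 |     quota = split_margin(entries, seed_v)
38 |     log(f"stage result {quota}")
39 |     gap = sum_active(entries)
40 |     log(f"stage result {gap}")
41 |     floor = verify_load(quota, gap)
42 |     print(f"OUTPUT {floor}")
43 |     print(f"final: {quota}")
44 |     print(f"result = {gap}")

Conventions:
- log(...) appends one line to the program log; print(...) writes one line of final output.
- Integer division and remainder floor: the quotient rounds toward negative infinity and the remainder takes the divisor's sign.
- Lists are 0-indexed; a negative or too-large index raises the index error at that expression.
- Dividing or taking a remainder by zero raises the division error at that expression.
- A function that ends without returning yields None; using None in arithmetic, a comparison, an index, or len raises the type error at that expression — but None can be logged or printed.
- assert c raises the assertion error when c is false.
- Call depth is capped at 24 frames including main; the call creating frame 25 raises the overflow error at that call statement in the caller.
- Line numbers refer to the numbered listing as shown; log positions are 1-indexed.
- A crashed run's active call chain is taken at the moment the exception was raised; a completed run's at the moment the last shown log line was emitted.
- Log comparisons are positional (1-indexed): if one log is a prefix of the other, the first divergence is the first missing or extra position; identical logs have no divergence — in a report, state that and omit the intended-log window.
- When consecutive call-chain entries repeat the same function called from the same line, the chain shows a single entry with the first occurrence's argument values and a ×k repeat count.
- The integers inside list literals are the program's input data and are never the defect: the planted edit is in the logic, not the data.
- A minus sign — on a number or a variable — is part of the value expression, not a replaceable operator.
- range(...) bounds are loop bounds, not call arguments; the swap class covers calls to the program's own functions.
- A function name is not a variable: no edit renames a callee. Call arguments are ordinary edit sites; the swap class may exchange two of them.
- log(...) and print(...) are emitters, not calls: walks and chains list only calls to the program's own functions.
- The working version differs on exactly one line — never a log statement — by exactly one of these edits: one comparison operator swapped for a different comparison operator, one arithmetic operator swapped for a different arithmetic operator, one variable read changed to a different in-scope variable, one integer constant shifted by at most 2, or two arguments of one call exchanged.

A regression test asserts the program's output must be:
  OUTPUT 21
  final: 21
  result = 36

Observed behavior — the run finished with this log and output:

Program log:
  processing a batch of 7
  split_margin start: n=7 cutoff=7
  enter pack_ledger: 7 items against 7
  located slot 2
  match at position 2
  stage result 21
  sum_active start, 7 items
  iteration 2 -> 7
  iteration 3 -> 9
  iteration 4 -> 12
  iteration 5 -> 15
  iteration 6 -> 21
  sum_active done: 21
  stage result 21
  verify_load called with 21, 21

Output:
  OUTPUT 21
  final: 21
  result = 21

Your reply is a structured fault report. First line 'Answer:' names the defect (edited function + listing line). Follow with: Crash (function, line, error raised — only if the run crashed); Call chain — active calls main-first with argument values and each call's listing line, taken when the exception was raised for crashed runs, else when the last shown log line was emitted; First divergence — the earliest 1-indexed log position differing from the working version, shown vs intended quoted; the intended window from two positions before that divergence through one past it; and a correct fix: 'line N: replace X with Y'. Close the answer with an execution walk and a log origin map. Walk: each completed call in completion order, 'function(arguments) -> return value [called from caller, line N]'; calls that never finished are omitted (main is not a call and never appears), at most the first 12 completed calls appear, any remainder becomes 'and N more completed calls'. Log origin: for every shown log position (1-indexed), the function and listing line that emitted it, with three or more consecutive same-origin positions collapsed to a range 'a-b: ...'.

Answer: the defect is in sum_active at line 18.
Key observation: At log position 8 the runs split — shown 'iteration 2 -> 7', but the working version logs 'iteration 0 -> 10'.
Call chain: main -> verify_load(21, 21) (called at line 41).
First divergence: position 8 — the shown line 'iteration 2 -> 7' should read 'iteration 0 -> 10'.
Intended log window:
  6: stage result 21
  7: sum_active start, 7 items
  8: iteration 0 -> 10
  9: iteration 1 -> 15
Execution walk:
  pack_ledger([10, 5, 7, 2, 3, 3, 6], 7) -> 2  [called from split_margin, line 10]
  split_margin([10, 5, 7, 2, 3, 3, 6], 7) -> 21  [called from main, line 37]
  sum_active([10, 5, 7, 2, 3, 3, 6]) -> 21  [called from main, line 39]
  verify_load(21, 21) -> 21  [called from main, line 41]
Origin of each log line:
  1: from main, line 36
  2: from split_margin, line 9
  3: from pack_ledger, line 2
  4: from pack_ledger, line 5
  5: from split_margin, line 11
  6: from main, line 38
  7: from sum_active, line 16
  8-12: from sum_active, line 20
  13: from sum_active, line 21
  14: from main, line 40
  15: from verify_load, line 25
A correct fix: line 18: replace `2` with `0`.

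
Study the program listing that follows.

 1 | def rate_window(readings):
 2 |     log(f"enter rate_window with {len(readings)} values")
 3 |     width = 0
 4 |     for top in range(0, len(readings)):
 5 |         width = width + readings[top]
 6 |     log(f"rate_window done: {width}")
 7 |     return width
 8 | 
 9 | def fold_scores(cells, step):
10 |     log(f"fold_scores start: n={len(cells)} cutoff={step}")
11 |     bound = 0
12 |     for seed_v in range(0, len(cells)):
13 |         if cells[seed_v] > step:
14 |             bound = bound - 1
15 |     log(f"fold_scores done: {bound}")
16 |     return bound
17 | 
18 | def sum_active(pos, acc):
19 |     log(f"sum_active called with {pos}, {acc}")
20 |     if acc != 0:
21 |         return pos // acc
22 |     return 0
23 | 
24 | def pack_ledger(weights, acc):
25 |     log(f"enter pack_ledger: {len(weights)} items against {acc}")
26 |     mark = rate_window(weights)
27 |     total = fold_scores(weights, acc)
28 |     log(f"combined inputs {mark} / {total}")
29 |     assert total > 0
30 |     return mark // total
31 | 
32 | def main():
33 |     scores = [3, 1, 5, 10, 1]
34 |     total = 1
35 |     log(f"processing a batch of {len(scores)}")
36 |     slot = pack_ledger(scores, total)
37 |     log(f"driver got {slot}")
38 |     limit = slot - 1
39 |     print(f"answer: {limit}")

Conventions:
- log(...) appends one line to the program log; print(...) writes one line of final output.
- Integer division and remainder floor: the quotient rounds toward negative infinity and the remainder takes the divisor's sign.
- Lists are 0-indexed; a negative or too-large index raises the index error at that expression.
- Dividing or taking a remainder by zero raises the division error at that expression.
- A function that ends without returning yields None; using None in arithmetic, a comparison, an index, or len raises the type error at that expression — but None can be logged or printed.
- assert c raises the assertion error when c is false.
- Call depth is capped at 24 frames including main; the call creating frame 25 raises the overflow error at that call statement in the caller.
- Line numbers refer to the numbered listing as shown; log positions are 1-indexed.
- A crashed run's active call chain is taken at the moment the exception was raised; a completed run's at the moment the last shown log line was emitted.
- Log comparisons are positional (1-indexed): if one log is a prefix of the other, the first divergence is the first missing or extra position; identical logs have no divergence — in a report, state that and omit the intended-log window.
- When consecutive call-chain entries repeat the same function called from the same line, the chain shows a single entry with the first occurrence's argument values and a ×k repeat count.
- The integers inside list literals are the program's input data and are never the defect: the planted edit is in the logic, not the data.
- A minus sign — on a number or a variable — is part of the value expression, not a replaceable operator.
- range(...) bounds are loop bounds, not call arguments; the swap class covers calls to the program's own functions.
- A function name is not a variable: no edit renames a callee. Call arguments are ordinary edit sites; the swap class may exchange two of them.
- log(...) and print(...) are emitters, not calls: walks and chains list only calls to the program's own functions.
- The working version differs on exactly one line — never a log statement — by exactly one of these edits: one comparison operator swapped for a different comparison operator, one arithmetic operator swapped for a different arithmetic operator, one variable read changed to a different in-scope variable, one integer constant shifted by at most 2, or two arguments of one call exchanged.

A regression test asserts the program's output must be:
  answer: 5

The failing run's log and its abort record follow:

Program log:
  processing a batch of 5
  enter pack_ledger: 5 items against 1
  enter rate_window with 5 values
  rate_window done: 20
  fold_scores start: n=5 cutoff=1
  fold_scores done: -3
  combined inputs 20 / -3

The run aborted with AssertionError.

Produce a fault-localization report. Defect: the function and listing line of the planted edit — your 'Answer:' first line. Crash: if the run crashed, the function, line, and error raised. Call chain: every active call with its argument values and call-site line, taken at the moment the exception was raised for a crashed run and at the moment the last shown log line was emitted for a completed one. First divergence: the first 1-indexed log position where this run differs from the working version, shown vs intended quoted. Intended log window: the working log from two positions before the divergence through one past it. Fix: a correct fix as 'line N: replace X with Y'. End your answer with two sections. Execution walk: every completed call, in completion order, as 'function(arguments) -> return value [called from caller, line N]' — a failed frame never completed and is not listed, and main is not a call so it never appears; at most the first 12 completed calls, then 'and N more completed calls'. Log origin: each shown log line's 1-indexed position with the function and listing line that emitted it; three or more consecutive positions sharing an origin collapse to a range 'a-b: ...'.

Answer: the defect is in fold_scores at line 14.
The tell: At log position 6 the runs split — shown 'fold_scores done: -3', but the working version logs 'fold_scores done: 3'.
Crash: pack_ledger, line 29, AssertionError.
Call chain: main -> pack_ledger([3, 1, 5, 10, 1], 1) (called at line 36).
First divergence: position 6; shown 'fold_scores done: -3' vs intended 'fold_scores done: 3'.
Intended log window:
  4: rate_window done: 20
  5: fold_scores start: n=5 cutoff=1
  6: fold_scores done: 3
  7: combined inputs 20 / 3
Execution walk:
  rate_window([3, 1, 5, 10, 1]) -> 20  [called from pack_ledger, line 26]
  fold_scores([3, 1, 5, 10, 1], 1) -> -3  [called from pack_ledger, line 27]
Log origin:
  1: emitted by main (line 35)
  2: emitted by pack_ledger (line 25)
  3: emitted by rate_window (line 2)
  4: emitted by rate_window (line 6)
  5: emitted by fold_scores (line 10)
  6: emitted by fold_scores (line 15)
  7: emitted by pack_ledger (line 28)
A correct fix: line 14: replace `-` with `+`.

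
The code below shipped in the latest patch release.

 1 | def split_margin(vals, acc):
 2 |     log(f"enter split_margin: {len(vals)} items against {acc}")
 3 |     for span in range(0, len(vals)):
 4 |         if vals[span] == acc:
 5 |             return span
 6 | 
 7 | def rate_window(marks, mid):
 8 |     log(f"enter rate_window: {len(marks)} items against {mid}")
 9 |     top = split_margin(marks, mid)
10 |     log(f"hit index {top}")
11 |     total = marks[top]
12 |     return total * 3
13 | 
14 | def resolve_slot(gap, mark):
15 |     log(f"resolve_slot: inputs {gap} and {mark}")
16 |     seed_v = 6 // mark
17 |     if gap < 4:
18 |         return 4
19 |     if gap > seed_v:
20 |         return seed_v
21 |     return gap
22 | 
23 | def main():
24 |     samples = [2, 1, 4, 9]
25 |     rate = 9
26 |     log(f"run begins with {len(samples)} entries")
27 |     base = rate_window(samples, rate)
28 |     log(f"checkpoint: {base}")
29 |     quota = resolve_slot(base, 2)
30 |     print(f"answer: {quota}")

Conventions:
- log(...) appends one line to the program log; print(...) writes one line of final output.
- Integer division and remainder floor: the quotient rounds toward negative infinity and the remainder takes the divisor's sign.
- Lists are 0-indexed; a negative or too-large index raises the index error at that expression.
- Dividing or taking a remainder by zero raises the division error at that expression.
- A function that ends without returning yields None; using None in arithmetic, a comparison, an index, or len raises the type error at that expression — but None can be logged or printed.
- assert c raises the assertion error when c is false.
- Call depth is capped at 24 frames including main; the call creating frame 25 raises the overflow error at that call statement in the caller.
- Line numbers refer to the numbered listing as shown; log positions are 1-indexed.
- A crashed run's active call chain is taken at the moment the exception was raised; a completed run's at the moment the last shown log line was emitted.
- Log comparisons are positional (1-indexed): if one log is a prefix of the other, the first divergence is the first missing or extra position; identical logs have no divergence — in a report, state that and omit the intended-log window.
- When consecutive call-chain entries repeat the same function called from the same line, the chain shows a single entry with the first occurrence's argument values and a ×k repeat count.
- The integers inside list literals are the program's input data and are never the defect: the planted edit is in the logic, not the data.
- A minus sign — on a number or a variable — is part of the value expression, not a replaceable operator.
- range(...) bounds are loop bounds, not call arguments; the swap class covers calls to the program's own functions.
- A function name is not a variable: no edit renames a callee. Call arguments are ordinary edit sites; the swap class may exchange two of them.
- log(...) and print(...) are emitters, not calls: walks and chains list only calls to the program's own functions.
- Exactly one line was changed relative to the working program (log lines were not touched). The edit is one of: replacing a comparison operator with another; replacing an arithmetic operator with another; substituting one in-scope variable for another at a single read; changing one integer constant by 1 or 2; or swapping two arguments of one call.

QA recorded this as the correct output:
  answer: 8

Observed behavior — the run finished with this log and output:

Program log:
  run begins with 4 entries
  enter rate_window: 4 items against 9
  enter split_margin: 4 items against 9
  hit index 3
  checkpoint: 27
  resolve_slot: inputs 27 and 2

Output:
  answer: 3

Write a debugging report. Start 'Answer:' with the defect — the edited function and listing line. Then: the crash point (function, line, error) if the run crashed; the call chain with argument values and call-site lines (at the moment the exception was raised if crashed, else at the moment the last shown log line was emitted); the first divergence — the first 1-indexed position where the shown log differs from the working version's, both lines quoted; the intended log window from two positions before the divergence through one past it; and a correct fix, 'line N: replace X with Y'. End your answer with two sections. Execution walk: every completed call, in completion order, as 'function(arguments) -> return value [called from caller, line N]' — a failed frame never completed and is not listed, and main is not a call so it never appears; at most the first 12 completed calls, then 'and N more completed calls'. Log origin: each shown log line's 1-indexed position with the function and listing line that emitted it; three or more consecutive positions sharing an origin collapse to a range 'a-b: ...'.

Answer: the defect is in resolve_slot at line 16.
Key observation: The two runs log identically and part ways only at the printed values.
Call chain: main -> resolve_slot(27, 2) (called at line 29).
First divergence: none (the log streams are identical).
Execution walk:
  split_margin([2, 1, 4, 9], 9) -> 3  [called from rate_window, line 9]
  rate_window([2, 1, 4, 9], 9) -> 27  [called from main, line 27]
  resolve_slot(27, 2) -> 3  [called from main, line 29]
Log origins:
  1: emitted by main (line 26)
  2: emitted by rate_window (line 8)
  3: emitted by split_margin (line 2)
  4: emitted by rate_window (line 10)
  5: emitted by main (line 28)
  6: emitted by resolve_slot (line 15)
A correct fix: line 16: replace `//` with `+`.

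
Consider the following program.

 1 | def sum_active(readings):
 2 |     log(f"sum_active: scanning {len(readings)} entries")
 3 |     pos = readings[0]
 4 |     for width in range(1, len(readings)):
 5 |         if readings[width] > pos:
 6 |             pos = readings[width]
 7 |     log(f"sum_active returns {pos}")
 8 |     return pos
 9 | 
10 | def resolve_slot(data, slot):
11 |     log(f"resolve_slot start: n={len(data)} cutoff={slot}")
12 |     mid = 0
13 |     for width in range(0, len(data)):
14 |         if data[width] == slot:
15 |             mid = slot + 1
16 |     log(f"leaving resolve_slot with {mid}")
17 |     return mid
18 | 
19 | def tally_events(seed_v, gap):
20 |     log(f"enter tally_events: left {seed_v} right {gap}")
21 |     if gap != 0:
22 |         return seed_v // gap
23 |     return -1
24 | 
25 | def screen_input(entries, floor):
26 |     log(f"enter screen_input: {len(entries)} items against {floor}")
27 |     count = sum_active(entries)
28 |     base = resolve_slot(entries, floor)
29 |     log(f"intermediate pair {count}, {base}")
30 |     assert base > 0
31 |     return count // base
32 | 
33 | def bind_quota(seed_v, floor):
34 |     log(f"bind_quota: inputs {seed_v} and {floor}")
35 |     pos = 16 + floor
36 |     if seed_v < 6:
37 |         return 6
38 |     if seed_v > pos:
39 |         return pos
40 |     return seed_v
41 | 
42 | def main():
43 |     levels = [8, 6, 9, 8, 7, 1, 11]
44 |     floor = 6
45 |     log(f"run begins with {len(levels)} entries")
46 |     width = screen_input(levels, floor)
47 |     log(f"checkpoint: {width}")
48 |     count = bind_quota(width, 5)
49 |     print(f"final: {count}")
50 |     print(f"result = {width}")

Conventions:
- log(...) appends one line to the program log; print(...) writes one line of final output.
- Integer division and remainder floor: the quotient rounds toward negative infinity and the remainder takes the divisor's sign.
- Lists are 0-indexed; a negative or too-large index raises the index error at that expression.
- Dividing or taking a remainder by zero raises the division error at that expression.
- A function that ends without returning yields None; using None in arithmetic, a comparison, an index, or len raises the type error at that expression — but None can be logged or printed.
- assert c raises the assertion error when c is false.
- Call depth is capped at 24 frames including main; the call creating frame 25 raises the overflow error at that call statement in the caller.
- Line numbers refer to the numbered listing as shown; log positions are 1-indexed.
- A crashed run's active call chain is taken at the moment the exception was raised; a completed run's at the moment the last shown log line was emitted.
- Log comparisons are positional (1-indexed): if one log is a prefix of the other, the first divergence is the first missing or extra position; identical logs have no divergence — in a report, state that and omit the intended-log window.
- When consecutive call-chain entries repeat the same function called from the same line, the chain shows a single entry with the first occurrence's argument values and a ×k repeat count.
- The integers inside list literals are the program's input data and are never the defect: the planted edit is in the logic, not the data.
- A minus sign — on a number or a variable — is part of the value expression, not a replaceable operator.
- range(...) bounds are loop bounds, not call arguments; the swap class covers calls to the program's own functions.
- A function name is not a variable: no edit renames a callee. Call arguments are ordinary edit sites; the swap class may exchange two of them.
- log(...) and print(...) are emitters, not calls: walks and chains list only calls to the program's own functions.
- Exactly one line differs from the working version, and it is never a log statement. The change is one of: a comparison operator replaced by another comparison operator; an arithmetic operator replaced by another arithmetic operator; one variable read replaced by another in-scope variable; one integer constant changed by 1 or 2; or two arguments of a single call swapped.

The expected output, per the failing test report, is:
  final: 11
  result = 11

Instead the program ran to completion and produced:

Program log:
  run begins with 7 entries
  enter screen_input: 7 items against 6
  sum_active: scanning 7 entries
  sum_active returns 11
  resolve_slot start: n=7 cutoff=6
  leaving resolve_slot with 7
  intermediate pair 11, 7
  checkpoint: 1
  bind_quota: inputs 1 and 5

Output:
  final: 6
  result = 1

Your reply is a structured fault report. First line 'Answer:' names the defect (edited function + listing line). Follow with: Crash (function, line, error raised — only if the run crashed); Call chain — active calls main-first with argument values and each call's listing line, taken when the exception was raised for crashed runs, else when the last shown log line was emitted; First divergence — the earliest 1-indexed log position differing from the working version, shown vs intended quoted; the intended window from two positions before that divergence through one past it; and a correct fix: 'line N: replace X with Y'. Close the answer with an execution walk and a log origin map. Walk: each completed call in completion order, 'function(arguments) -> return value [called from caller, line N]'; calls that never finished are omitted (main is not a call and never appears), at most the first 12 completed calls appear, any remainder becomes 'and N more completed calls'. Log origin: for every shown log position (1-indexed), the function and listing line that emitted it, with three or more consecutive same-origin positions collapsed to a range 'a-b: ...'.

Answer: the defect is in resolve_slot at line 15.
Key observation: Everything matches until log position 6, which reads 'leaving resolve_slot with 7' in place of 'leaving resolve_slot with 1'.
Call chain: main -> bind_quota(1, 5) (called at line 48).
First divergence: at position 6 the run shows 'leaving resolve_slot with 7' where the working version logs 'leaving resolve_slot with 1'.
Intended log window:
  4: sum_active returns 11
  5: resolve_slot start: n=7 cutoff=6
  6: leaving resolve_slot with 1
  7: intermediate pair 11, 1
Execution walk:
  sum_active([8, 6, 9, 8, 7, 1, 11]) -> 11  [called from screen_input, line 27]
  resolve_slot([8, 6, 9, 8, 7, 1, 11], 6) -> 7  [called from screen_input, line 28]
  screen_input([8, 6, 9, 8, 7, 1, 11], 6) -> 1  [called from main, line 46]
  bind_quota(1, 5) -> 6  [called from main, line 48]
Log origin:
  1: emitted by main (line 45)
  2: emitted by screen_input (line 26)
  3: emitted by sum_active (line 2)
  4: emitted by sum_active (line 7)
  5: emitted by resolve_slot (line 11)
  6: emitted by resolve_slot (line 16)
  7: emitted by screen_input (line 29)
  8: emitted by main (line 47)
  9: emitted by bind_quota (line 34)
A correct fix: line 15: replace `slot` with `mid`.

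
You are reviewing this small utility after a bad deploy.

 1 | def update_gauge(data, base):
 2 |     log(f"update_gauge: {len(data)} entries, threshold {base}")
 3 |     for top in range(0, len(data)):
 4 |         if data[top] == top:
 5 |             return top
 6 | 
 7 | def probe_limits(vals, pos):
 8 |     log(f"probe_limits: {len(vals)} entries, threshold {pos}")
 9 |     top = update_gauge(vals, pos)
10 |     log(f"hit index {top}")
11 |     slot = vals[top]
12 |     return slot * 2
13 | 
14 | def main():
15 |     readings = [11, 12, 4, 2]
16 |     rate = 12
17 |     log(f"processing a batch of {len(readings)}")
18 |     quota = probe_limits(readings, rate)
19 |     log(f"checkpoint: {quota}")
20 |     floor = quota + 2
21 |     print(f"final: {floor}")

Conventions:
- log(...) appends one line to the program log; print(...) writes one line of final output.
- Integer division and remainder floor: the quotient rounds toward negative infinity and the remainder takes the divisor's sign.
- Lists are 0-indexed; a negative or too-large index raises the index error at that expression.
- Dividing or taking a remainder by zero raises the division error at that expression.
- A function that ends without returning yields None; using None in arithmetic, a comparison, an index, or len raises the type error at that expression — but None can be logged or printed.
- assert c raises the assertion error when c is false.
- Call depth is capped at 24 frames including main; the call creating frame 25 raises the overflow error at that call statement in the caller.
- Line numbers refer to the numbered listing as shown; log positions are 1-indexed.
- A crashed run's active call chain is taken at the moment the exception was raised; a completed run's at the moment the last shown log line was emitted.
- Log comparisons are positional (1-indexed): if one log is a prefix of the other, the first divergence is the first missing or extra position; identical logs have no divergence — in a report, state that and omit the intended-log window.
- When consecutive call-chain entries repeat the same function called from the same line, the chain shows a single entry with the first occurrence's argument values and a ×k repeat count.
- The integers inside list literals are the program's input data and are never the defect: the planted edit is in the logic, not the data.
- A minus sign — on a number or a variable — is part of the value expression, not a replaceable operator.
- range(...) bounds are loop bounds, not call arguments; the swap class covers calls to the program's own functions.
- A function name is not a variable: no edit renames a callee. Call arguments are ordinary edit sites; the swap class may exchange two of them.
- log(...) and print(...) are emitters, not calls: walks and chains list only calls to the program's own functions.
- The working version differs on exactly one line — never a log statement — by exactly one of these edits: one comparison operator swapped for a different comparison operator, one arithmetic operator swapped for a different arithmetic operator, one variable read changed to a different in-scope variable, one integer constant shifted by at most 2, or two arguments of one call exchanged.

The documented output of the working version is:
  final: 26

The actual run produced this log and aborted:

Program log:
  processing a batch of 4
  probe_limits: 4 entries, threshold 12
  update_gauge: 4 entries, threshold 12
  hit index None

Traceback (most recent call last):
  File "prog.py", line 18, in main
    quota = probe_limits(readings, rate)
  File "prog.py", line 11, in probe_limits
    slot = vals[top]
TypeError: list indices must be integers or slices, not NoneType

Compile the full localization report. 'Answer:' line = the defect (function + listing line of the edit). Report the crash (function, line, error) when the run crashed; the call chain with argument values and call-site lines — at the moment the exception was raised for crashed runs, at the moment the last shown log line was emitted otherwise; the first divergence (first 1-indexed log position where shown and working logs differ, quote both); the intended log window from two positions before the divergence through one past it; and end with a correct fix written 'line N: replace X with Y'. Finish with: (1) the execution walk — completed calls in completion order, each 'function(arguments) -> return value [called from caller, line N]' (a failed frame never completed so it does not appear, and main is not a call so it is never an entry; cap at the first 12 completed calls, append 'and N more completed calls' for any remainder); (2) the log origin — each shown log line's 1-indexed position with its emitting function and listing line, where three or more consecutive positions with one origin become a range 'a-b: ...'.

Answer: the defect is in update_gauge at line 4.
Core observation: The log first diverges at position 4: the faulty run prints 'hit index None' where the working version prints 'hit index 1'.
Crash: probe_limits, line 11, TypeError.
Call chain: main -> probe_limits([11, 12, 4, 2], 12) (called at line 18).
First divergence: at position 4 the run shows 'hit index None' where the working version logs 'hit index 1'.
Intended log window:
  2: probe_limits: 4 entries, threshold 12
  3: update_gauge: 4 entries, threshold 12
  4: hit index 1
  5: checkpoint: 24
Execution walk:
  update_gauge([11, 12, 4, 2], 12) -> None  [called from probe_limits, line 9]
Log origin:
  1: emitted by main (line 17)
  2: emitted by probe_limits (line 8)
  3: emitted by update_gauge (line 2)
  4: emitted by probe_limits (line 10)
A correct fix: line 4: replace `data[top] == top` with `data[top] == base`.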